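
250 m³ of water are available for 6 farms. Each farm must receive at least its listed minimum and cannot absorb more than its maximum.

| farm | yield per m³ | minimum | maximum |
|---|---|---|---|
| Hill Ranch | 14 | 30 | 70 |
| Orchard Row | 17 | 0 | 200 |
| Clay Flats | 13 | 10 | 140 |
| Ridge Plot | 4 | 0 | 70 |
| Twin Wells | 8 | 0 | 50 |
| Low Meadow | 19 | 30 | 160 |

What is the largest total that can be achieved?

Meeting every minimum uses 30+0+10+0+0+30 = 70 m³, leaving 180.
Highest yield per m³ first: Low Meadow 19 > Orchard Row 17 > Hill Ranch 14 > Clay Flats 13 > Twin Wells 8 > Ridge Plot 4.
Low Meadow: +130 to 160 (cap) → 50 left.
Orchard Row has room for 200 more but only 50 remain, so it gets 50.
Total = 14×30 + 17×50 + 13×10 + 19×160 = 4440.

4440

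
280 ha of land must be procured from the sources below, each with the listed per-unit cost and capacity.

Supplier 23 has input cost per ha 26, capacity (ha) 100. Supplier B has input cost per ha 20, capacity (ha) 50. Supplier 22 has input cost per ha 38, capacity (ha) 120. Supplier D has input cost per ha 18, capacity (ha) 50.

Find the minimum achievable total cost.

7540

Use sources in increasing cost order.
Supplier D at 18: take all 50 ha → 230 still needed.
Supplier B at 20: take all 50 ha → 180 still needed.
Take 100 from Supplier 23 at 26 → need 80 more.
Supplier 22 (38): take the remaining 80 → done.
Cost = 50×18 + 50×20 + 100×26 + 80×38 = 7540.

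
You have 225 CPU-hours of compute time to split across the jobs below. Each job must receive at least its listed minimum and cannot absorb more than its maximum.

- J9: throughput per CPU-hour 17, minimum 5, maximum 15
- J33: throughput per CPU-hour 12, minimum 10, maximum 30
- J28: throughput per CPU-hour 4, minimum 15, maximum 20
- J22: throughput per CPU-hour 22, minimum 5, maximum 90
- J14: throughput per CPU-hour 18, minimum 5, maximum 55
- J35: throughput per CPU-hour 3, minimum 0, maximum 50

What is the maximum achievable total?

3710

Meeting every minimum uses 5+10+15+5+5+0 = 40 CPU-hours, leaving 185.
Highest throughput per CPU-hour first: J22 22 > J14 18 > J9 17 > J33 12 > J28 4 > J35 3.
J22 takes 85 more to reach its cap of 90 — 100 left.
Give J14 50 more to hit its cap of 55 — 50 left.
Give J9 10 more to hit its cap of 15 — 40 left.
J33: +20 to 30 (cap) — 20 left.
J28 takes 5 more to reach its cap of 20 — 15 left.
Only 15 left; J35 takes them to reach 15.
Total = 17×15 + 12×30 + 4×20 + 22×90 + 18×55 + 3×15 = 3710.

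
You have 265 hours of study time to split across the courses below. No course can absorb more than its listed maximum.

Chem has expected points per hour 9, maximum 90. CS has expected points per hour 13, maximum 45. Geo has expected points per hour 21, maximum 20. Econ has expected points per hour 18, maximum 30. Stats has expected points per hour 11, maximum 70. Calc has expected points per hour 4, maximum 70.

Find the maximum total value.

3165

Highest expected points per hour first: Geo 21 > Econ 18 > CS 13 > Stats 11 > Chem 9 > Calc 4.
Geo takes 20 to reach its cap of 20 → 245 left.
Econ takes 30 to reach its cap of 30 → 215 left.
CS takes 45 to reach its cap of 45 → 170 left.
Stats takes 70 to reach its cap of 70 → 100 left.
Chem: +90 to 90 (cap) → 10 left.
Calc has room for 70 but only 10 remain, so it gets 10.
Total = 9×90 + 13×45 + 21×20 + 18×30 + 11×70 + 4×10 = 3165.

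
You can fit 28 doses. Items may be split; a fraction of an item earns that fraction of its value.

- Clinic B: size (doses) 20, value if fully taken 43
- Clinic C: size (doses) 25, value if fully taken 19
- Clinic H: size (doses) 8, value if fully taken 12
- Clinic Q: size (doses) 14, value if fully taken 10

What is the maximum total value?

55

Best value per unit of size first: Clinic B 43/20≈2.15, Clinic H 12/8≈1.5, Clinic C 19/25≈0.76, Clinic Q 10/14≈0.714.
Take all of Clinic B (20 doses, value 43) — 8 doses left.
All 8 doses of Clinic H fit (value 12) — 0 remain.
Total value = 55.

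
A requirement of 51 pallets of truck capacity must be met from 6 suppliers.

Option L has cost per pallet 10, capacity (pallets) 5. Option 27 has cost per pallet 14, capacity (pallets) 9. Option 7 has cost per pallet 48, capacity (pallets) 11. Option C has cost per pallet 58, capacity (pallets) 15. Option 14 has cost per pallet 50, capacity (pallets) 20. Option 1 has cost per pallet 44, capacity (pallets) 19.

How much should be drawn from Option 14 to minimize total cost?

7

Cheapest first:
Option L (10): use full 5 → 46 pallets to go.
Option 27 at 14: take all 9 pallets → 37 still needed.
Option 1 (44): use full 19 → 18 pallets to go.
Option 7 at 48: take all 11 pallets → 7 still needed.
Option 14 (50): take the remaining 7 → done.
Option C: unused.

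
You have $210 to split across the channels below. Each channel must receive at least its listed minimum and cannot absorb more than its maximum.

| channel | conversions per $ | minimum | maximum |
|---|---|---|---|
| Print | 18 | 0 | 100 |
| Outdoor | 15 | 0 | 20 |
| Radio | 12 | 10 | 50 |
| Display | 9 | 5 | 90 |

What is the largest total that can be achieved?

Meeting every minimum uses 0+0+10+5 = 15 $, leaving 195.
Rank by conversions per $: Print 18 > Outdoor 15 > Radio 12 > Display 9.
Print: +100 to 100 (cap) — 95 left.
Outdoor: +20 to 20 (cap) — 75 left.
Radio: +40 to 50 (cap) — 35 left.
Only 35 left; Display takes them to reach 40.
Total = 18×100 + 15×20 + 12×50 + 9×40 = 3060.

3060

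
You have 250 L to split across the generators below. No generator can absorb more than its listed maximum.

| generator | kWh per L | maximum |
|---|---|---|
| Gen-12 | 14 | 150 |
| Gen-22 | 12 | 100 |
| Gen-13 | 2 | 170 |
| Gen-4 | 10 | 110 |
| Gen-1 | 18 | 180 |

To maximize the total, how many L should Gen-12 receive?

Rank by kWh per L: Gen-1 18 > Gen-12 14 > Gen-22 12 > Gen-4 10 > Gen-13 2.
Gen-1: +180 to 180 (cap) → 70 left.
Gen-12 has room for 150 but only 70 remain, so it gets 70.

70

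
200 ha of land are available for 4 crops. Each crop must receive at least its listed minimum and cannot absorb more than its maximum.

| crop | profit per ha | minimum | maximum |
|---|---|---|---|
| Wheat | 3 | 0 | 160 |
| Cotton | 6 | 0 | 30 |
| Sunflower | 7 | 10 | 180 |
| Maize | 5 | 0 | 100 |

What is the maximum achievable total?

Meeting every minimum uses 0+0+10+0 = 10 ha, leaving 190.
Highest profit per ha first: Sunflower 7 > Cotton 6 > Maize 5 > Wheat 3.
Sunflower: +170 to 180 (cap) ; 20 left.
Only 20 left; Cotton takes them to reach 20.
Total = 6×20 + 7×180 = 1380.

1380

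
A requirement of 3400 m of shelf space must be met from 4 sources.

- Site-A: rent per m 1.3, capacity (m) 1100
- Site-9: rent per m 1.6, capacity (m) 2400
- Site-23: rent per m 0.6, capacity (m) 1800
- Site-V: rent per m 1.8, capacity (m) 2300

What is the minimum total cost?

3310

Cheapest first:
Site-23 (0.6): use full 1800 → 1600 m to go.
Site-A at 1.3: take all 1100 m → 500 still needed.
Take 500 from Site-9 at 1.6 to finish.
Site-V: unused.
Cost = 1800×0.6 + 1100×1.3 + 500×1.6 = 3310.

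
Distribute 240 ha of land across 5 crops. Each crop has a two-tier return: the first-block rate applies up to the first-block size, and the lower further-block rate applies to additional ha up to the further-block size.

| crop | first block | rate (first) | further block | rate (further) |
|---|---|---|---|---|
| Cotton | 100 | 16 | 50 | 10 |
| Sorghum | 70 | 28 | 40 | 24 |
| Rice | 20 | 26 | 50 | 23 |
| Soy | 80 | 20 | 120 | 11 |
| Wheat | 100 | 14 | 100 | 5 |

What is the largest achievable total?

5790

Order all 10 blocks by rate: Sorghum/T1 28 > Rice/T1 26 > Sorghum/T2 24 > Rice/T2 23 > Soy/T1 20 > Cotton/T1 16 > Wheat/T1 14 > Soy/T2 11 > Cotton/T2 10 > Wheat/T2 5.
Sorghum T1 at 28: fill all 70 → 170 left.
Fill Rice T1 block (20 at 26) → 150 left.
Fill Sorghum T2 block (40 at 24) → 110 left.
Rice/T2 (23): +50 → 60 left.
60 remain; put them into Soy T1 at 20.
Total = 28×70 + 26×20 + 24×40 + 23×50 + 20×60 = 5790.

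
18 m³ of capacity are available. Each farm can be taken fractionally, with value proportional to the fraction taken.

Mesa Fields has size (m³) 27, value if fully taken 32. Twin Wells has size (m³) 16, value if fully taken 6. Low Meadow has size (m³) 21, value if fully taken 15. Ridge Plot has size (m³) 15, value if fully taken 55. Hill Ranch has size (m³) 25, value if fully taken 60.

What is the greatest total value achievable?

Rank by value-to-size ratio: Ridge Plot 55/15≈3.67, Hill Ranch 60/25≈2.4, Mesa Fields 32/27≈1.19, Low Meadow 15/21≈0.714, Twin Wells 6/16≈0.375.
All 15 m³ of Ridge Plot fit (value 55) ; 3 remain.
Fill the last 3 m³ with part of Hill Ranch: 3/25 of it earns 7.2.
Total value = 62.2.

62.2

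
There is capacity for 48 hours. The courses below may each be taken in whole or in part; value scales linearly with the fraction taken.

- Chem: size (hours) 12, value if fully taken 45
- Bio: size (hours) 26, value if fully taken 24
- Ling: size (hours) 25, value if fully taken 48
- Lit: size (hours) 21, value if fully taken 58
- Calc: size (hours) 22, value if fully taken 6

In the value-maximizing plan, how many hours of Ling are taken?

15

Best value per unit of size first: Chem 45/12≈3.75, Lit 58/21≈2.76, Ling 48/25≈1.92, Bio 24/26≈0.923, Calc 6/22≈0.273.
Chem: take in full, 12 hours for value 45 ; 36 left.
Take all of Lit (21 hours, value 58) ; 15 hours left.
15 hours left: a 15/25 share of Ling gives 48×15/25 = 28.8.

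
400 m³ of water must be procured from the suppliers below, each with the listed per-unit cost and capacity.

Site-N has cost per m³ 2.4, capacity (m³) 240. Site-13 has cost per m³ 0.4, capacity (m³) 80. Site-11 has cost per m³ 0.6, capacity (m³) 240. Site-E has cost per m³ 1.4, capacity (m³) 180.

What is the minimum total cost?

288

Cheapest first:
Site-13 (0.4): use full 80 → 320 m³ to go.
Take 240 from Site-11 at 0.6 → need 80 more.
Site-E (1.4): take the remaining 80 → done.
Site-N: unused.
Cost = 80×0.4 + 240×0.6 + 80×1.4 = 288.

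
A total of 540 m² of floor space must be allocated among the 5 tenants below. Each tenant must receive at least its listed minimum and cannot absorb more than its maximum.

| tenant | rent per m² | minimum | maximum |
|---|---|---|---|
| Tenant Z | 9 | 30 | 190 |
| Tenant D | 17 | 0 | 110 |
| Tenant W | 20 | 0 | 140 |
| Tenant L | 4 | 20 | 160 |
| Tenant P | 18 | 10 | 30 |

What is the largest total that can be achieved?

Meeting every minimum uses 30+0+0+20+10 = 60 m², leaving 480.
Highest rent per m² first: Tenant W 20 > Tenant P 18 > Tenant D 17 > Tenant Z 9 > Tenant L 4.
Tenant W takes 140 more to reach its cap of 140 ; 340 left.
Give Tenant P 20 more to hit its cap of 30 ; 320 left.
Give Tenant D 110 more to hit its cap of 110 ; 210 left.
Tenant Z: +160 to 190 (cap) ; 50 left.
Tenant L has room for 140 more but only 50 remain, so it gets 70.
Total = 9×190 + 17×110 + 20×140 + 4×70 + 18×30 = 7200.

7200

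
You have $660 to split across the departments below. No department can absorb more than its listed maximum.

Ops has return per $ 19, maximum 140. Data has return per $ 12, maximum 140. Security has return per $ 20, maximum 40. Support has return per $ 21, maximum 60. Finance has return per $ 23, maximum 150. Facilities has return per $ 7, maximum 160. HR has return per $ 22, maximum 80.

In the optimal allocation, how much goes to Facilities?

50

Highest return per $ first: Finance 23 > HR 22 > Support 21 > Security 20 > Ops 19 > Data 12 > Facilities 7.
Finance: +150 to 150 (cap) ; 510 left.
Give HR 80 to hit its cap of 80 ; 430 left.
Support takes 60 to reach its cap of 60 ; 370 left.
Security: +40 to 40 (cap) ; 330 left.
Ops takes 140 to reach its cap of 140 ; 190 left.
Data takes 140 to reach its cap of 140 ; 50 left.
Only 50 left; Facilities takes them to reach 50.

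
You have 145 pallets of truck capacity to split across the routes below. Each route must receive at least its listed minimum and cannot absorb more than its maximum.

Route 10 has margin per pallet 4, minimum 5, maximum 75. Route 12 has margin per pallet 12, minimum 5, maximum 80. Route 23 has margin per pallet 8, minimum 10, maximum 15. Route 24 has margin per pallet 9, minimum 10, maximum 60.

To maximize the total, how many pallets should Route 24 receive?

50

Meeting every minimum uses 5+5+10+10 = 30 pallets, leaving 115.
Highest margin per pallet first: Route 12 12 > Route 24 9 > Route 23 8 > Route 10 4.
Route 12: +75 to 80 (cap) → 40 left.
Route 24: +40 (room for 50) → 50. Pool exhausted.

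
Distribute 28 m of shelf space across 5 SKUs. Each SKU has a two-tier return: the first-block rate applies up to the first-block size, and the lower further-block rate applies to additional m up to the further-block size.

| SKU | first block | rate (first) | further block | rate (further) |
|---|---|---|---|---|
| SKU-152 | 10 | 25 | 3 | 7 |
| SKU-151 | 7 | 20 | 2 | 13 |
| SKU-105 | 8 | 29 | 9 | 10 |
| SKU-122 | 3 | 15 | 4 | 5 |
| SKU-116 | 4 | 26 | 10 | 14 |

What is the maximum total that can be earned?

706

Rank every tier by rate: SKU-105/first 29 > SKU-116/first 26 > SKU-152/first 25 > SKU-151/first 20 > SKU-122/first 15 > SKU-116/second 14 > SKU-151/second 13 > SKU-105/second 10 > SKU-152/second 7 > SKU-122/second 5.
SKU-105 first at 29: fill all 8 → 20 left.
SKU-116/first (26): +4 → 16 left.
SKU-152/first (25): +10 → 6 left.
SKU-151 first at 20: only 6 left, fill 6.
Total = 29×8 + 26×4 + 25×10 + 20×6 = 706.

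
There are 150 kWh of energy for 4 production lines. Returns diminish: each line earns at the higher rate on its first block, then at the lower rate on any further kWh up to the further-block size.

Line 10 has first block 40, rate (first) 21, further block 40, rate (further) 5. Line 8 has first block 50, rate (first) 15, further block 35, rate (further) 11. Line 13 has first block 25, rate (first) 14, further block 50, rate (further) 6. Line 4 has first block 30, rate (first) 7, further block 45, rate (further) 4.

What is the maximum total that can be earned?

2325

Treat each block as its own option and order by rate: Line 10/T1 21 > Line 8/T1 15 > Line 13/T1 14 > Line 8/T2 11 > Line 4/T1 7 > Line 13/T2 6 > Line 10/T2 5 > Line 4/T2 4.
Line 10 T1 at 21: fill all 40 ; 110 left.
Line 8/T1 (15): +50 ; 60 left.
Line 13 T1 at 14: fill all 25 ; 35 left.
Line 8/T2 (11): +35 ; 0 left.
Total = 21×40 + 15×50 + 14×25 + 11×35 = 2325.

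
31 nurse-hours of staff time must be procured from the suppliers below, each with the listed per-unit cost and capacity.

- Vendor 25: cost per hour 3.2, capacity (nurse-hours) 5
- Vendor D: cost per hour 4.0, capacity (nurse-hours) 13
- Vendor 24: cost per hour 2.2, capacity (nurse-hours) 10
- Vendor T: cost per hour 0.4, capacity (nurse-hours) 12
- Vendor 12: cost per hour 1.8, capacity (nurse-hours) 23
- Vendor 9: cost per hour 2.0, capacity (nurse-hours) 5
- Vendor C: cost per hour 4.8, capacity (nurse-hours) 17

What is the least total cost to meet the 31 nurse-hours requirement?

39

Use suppliers in increasing cost order.
Vendor T at 0.4: take all 12 nurse-hours ; 19 still needed.
Vendor 12 (1.8): take the remaining 19 ; done.
Vendor 9, Vendor 24, Vendor 25, Vendor D, Vendor C: unused.
Cost = 12×0.4 + 19×1.8 = 39.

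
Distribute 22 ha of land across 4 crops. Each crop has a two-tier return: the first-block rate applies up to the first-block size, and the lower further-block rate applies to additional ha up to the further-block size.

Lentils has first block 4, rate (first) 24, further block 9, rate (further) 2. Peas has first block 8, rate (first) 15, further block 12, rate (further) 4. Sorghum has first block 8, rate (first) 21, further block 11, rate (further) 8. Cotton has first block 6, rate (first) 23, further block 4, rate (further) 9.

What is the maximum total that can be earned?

Order all 8 blocks by rate: Lentils/T1 24 > Cotton/T1 23 > Sorghum/T1 21 > Peas/T1 15 > Cotton/T2 9 > Sorghum/T2 8 > Peas/T2 4 > Lentils/T2 2.
Lentils T1 at 24: fill all 4 — 18 left.
Cotton/T1 (23): +6 — 12 left.
Sorghum T1 at 21: fill all 8 — 4 left.
Peas T1 at 15: only 4 left, fill 4.
Total = 24×4 + 23×6 + 21×8 + 15×4 = 462.

462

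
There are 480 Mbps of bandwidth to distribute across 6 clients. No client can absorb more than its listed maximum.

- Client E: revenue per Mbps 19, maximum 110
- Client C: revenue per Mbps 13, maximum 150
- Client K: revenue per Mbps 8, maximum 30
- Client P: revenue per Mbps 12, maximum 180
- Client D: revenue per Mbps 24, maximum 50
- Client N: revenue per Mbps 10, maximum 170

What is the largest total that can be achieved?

7280

Rank by revenue per Mbps: Client D 24 > Client E 19 > Client C 13 > Client P 12 > Client N 10 > Client K 8.
Give Client D 50 to hit its cap of 50 — 430 left.
Client E takes 110 to reach its cap of 110 — 320 left.
Client C takes 150 to reach its cap of 150 — 170 left.
Client P: +170 (room for 180) → 170. Pool exhausted.
Total = 19×110 + 13×150 + 12×170 + 24×50 = 7280.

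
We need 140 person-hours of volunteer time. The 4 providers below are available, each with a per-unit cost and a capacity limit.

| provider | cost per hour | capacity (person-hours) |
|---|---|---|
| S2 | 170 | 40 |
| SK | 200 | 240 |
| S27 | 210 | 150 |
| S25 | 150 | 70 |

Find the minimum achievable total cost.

23300

Fill from the cheapest provider first.
S25 at 150: take all 70 person-hours ; 70 still needed.
S2 (170): use full 40 ; 30 person-hours to go.
Take 30 from SK at 200 to finish.
S27: unused.
Cost = 70×150 + 40×170 + 30×200 = 23300.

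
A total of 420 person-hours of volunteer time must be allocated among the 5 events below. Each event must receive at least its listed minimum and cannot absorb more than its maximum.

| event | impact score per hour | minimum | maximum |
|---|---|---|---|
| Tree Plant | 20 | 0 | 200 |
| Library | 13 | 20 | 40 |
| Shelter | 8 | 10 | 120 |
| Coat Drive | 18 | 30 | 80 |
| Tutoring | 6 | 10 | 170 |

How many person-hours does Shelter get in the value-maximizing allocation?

90

Meeting every minimum uses 0+20+10+30+10 = 70 person-hours, leaving 350.
Order the events by impact score per hour: Tree Plant 20 > Coat Drive 18 > Library 13 > Shelter 8 > Tutoring 6.
Tree Plant takes 200 more to reach its cap of 200 ; 150 left.
Give Coat Drive 50 more to hit its cap of 80 ; 100 left.
Library takes 20 more to reach its cap of 40 ; 80 left.
Shelter has room for 110 more but only 80 remain, so it gets 90.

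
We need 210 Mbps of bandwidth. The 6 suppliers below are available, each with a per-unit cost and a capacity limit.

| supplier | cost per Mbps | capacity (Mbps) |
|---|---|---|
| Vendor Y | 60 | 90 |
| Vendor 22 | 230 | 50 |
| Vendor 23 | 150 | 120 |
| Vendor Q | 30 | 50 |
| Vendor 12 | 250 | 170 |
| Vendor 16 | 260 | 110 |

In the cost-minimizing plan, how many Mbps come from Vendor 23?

Use suppliers in increasing cost order.
Vendor Q (30): use full 50 — 160 Mbps to go.
Vendor Y at 60: take all 90 Mbps — 70 still needed.
Take 70 from Vendor 23 at 150 to finish.
Vendor 22, Vendor 12, Vendor 16: unused.

70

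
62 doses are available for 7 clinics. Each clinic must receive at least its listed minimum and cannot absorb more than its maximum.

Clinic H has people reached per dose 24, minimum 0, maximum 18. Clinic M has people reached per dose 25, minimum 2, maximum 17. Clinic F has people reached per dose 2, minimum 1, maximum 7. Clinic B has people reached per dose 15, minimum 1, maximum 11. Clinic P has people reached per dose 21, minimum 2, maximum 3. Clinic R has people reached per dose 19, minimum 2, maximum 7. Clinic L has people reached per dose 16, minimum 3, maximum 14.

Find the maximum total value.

Meeting every minimum uses 0+2+1+1+2+2+3 = 11 doses, leaving 51.
Rank by people reached per dose: Clinic M 25 > Clinic H 24 > Clinic P 21 > Clinic R 19 > Clinic L 16 > Clinic B 15 > Clinic F 2.
Give Clinic M 15 more to hit its cap of 17 ; 36 left.
Give Clinic H 18 more to hit its cap of 18 ; 18 left.
Give Clinic P 1 more to hit its cap of 3 ; 17 left.
Clinic R takes 5 more to reach its cap of 7 ; 12 left.
Clinic L takes 11 more to reach its cap of 14 ; 1 left.
Clinic B: +1 (room for 10) → 2. Pool exhausted.
Total = 24×18 + 25×17 + 2×1 + 15×2 + 21×3 + 19×7 + 16×14 = 1309.

1309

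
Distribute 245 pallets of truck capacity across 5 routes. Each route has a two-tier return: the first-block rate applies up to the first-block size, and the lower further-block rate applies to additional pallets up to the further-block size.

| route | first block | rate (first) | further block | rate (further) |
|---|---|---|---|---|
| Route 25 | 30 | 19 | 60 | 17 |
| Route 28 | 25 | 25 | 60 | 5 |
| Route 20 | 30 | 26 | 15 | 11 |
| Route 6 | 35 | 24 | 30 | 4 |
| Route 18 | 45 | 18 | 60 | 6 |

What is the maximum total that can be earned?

Order all 10 blocks by rate: Route 20/tier1 26 > Route 28/tier1 25 > Route 6/tier1 24 > Route 25/tier1 19 > Route 18/tier1 18 > Route 25/tier2 17 > Route 20/tier2 11 > Route 18/tier2 6 > Route 28/tier2 5 > Route 6/tier2 4.
Fill Route 20 tier1 block (30 at 26) — 215 left.
Route 28 tier1 at 25: fill all 25 — 190 left.
Route 6/tier1 (24): +35 — 155 left.
Route 25 tier1 at 19: fill all 30 — 125 left.
Route 18/tier1 (18): +45 — 80 left.
Route 25 tier2 at 17: fill all 60 — 20 left.
Route 20/tier2 (11): +15 — 5 left.
Route 18/tier2: +5 of 60 at 6; pool empty.
Total = 26×30 + 25×25 + 24×35 + 19×30 + 18×45 + 17×60 + 11×15 + 6×5 = 4840.

4840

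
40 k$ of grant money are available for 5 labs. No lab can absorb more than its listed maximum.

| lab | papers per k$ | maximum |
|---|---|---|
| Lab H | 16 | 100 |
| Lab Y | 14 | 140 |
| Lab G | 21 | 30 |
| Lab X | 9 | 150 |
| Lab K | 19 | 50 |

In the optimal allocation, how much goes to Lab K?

Order the labs by papers per k$: Lab G 21 > Lab K 19 > Lab H 16 > Lab Y 14 > Lab X 9.
Give Lab G 30 to hit its cap of 30 → 10 left.
Lab K: +10 (room for 50) → 10. Pool exhausted.

10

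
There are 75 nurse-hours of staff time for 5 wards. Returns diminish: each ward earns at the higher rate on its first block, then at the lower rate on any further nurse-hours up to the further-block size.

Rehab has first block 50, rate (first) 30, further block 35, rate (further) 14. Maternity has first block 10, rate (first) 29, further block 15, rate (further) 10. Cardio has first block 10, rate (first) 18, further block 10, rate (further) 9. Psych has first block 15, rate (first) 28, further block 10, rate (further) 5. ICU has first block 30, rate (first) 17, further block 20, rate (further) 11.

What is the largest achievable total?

Treat each block as its own option and order by rate: Rehab/tier1 30 > Maternity/tier1 29 > Psych/tier1 28 > Cardio/tier1 18 > ICU/tier1 17 > Rehab/tier2 14 > ICU/tier2 11 > Maternity/tier2 10 > Cardio/tier2 9 > Psych/tier2 5.
Fill Rehab tier1 block (50 at 30) → 25 left.
Fill Maternity tier1 block (10 at 29) → 15 left.
Psych/tier1 (28): +15 → 0 left.
Total = 30×50 + 29×10 + 28×15 = 2210.

2210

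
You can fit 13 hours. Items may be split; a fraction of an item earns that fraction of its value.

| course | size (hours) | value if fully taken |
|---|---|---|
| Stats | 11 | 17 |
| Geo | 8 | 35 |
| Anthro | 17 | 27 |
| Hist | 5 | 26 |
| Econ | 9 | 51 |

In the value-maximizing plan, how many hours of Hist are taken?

4

Best value per unit of size first: Econ 51/9≈5.67, Hist 26/5≈5.2, Geo 35/8≈4.38, Anthro 27/17≈1.59, Stats 17/11≈1.55.
Take all of Econ (9 hours, value 51) ; 4 hours left.
Fill the last 4 hours with part of Hist: 4/5 of it earns 20.8.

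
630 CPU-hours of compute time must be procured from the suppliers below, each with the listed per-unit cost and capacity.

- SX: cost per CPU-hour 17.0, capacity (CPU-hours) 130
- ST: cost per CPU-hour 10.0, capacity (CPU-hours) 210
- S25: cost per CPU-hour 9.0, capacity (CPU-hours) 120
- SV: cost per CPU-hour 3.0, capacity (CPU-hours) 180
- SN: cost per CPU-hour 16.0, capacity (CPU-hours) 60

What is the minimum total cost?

5700

Use suppliers in increasing cost order.
SV at 3.0: take all 180 CPU-hours — 450 still needed.
S25 (9.0): use full 120 — 330 CPU-hours to go.
Take 210 from ST at 10.0 — need 120 more.
Take 60 from SN at 16.0 — need 60 more.
Take 60 from SX at 17.0 to finish.
Cost = 180×3.0 + 120×9.0 + 210×10.0 + 60×16.0 + 60×17.0 = 5700.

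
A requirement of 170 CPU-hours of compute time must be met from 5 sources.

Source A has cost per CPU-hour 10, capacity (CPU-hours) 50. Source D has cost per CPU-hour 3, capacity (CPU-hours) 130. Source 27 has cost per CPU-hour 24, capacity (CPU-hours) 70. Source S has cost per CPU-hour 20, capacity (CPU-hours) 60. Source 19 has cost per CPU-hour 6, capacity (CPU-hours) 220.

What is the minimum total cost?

Fill from the cheapest source first.
Take 130 from Source D at 3 → need 40 more.
Source 19 (6): take the remaining 40 → done.
Source A, Source S, Source 27: unused.
Cost = 130×3 + 40×6 = 630.

630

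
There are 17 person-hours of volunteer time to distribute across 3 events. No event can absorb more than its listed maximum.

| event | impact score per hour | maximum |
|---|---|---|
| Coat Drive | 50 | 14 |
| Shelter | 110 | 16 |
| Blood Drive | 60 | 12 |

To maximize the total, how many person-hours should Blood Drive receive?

1

Highest impact score per hour first: Shelter 110 > Blood Drive 60 > Coat Drive 50.
Give Shelter 16 to hit its cap of 16 ; 1 left.
Only 1 left; Blood Drive takes them to reach 1.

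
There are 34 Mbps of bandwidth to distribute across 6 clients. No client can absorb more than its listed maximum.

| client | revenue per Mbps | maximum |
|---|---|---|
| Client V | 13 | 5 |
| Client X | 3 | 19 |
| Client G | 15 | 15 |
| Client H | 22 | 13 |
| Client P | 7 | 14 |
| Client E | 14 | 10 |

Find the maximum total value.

595

Rank by revenue per Mbps: Client H 22 > Client G 15 > Client E 14 > Client V 13 > Client P 7 > Client X 3.
Give Client H 13 to hit its cap of 13 → 21 left.
Give Client G 15 to hit its cap of 15 → 6 left.
Client E: +6 (room for 10) → 6. Pool exhausted.
Total = 15×15 + 22×13 + 14×6 = 595.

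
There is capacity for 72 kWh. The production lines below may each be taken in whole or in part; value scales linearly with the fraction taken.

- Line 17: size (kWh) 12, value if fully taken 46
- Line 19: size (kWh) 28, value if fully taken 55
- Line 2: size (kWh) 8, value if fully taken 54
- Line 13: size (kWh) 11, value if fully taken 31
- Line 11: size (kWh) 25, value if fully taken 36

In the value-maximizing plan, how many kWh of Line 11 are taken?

Sort by value density: Line 2 54/8≈6.75, Line 17 46/12≈3.83, Line 13 31/11≈2.82, Line 19 55/28≈1.96, Line 11 36/25≈1.44.
All 8 kWh of Line 2 fit (value 54) ; 64 remain.
Take all of Line 17 (12 kWh, value 46) ; 52 kWh left.
Line 13: take in full, 11 kWh for value 31 ; 41 left.
Line 19: take in full, 28 kWh for value 55 ; 13 left.
13 kWh left: a 13/25 share of Line 11 gives 36×13/25 = 18.72.

13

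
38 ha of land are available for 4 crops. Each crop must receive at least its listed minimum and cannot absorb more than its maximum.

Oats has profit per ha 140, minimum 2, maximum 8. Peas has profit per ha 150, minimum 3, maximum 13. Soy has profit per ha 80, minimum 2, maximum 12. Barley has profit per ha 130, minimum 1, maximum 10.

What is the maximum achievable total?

4930

Meeting every minimum uses 2+3+2+1 = 8 ha, leaving 30.
Highest profit per ha first: Peas 150 > Oats 140 > Barley 130 > Soy 80.
Peas: +10 to 13 (cap) → 20 left.
Oats takes 6 more to reach its cap of 8 → 14 left.
Barley takes 9 more to reach its cap of 10 → 5 left.
Soy has room for 10 more but only 5 remain, so it gets 7.
Total = 140×8 + 150×13 + 80×7 + 130×10 = 4930.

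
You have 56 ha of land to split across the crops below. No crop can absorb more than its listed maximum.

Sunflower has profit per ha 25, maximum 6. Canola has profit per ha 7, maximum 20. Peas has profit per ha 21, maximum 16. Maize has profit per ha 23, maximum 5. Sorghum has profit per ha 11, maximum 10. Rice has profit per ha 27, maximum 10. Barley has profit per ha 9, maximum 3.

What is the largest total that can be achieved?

1050

Highest profit per ha first: Rice 27 > Sunflower 25 > Maize 23 > Peas 21 > Sorghum 11 > Barley 9 > Canola 7.
Rice: +10 to 10 (cap) → 46 left.
Sunflower: +6 to 6 (cap) → 40 left.
Maize takes 5 to reach its cap of 5 → 35 left.
Peas: +16 to 16 (cap) → 19 left.
Sorghum takes 10 to reach its cap of 10 → 9 left.
Barley: +3 to 3 (cap) → 6 left.
Canola has room for 20 but only 6 remain, so it gets 6.
Total = 25×6 + 7×6 + 21×16 + 23×5 + 11×10 + 27×10 + 9×3 = 1050.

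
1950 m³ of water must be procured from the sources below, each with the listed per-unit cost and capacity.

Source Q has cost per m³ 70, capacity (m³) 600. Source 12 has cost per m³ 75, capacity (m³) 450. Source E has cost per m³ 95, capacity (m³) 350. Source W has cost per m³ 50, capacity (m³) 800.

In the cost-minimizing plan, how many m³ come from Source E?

100

Use sources in increasing cost order.
Source W (50): use full 800 — 1150 m³ to go.
Source Q at 70: take all 600 m³ — 550 still needed.
Take 450 from Source 12 at 75 — need 100 more.
Source E (95): take the remaining 100 — done.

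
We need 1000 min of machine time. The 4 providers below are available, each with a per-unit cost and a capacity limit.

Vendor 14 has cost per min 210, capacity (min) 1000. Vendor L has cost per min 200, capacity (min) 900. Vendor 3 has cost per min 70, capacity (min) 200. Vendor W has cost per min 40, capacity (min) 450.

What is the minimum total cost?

102000

Fill from the cheapest provider first.
Vendor W (40): use full 450 → 550 min to go.
Take 200 from Vendor 3 at 70 → need 350 more.
Take 350 from Vendor L at 200 to finish.
Vendor 14: unused.
Cost = 450×40 + 200×70 + 350×200 = 102000.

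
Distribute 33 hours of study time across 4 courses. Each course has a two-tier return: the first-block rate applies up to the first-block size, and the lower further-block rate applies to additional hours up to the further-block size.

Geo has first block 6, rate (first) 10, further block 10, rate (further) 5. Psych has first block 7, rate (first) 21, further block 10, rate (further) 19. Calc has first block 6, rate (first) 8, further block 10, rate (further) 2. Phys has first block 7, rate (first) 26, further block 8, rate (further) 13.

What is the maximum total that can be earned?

Rank every tier by rate: Phys/T1 26 > Psych/T1 21 > Psych/T2 19 > Phys/T2 13 > Geo/T1 10 > Calc/T1 8 > Geo/T2 5 > Calc/T2 2.
Phys/T1 (26): +7 → 26 left.
Fill Psych T1 block (7 at 21) → 19 left.
Psych T2 at 19: fill all 10 → 9 left.
Fill Phys T2 block (8 at 13) → 1 left.
1 remain; put them into Geo T1 at 10.
Total = 26×7 + 21×7 + 19×10 + 13×8 + 10×1 = 633.

633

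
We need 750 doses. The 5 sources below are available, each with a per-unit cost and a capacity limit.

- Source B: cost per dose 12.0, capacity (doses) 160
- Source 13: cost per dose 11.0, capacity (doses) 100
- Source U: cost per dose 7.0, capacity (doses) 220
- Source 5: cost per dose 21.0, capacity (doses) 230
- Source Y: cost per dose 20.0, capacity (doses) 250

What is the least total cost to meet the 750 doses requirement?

Cheapest first:
Source U (7.0): use full 220 ; 530 doses to go.
Take 100 from Source 13 at 11.0 ; need 430 more.
Take 160 from Source B at 12.0 ; need 270 more.
Take 250 from Source Y at 20.0 ; need 20 more.
Source 5 (21.0): take the remaining 20 ; done.
Cost = 220×7.0 + 100×11.0 + 160×12.0 + 250×20.0 + 20×21.0 = 9980.

9980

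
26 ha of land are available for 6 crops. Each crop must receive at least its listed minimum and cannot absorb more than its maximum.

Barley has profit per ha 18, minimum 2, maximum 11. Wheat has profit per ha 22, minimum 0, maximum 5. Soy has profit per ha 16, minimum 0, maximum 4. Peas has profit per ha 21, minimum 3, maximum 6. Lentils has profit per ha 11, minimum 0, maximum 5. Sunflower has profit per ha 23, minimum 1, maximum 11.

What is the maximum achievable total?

Meeting every minimum uses 2+0+0+3+0+1 = 6 ha, leaving 20.
Rank by profit per ha: Sunflower 23 > Wheat 22 > Peas 21 > Barley 18 > Soy 16 > Lentils 11.
Sunflower: +10 to 11 (cap) — 10 left.
Give Wheat 5 more to hit its cap of 5 — 5 left.
Peas takes 3 more to reach its cap of 6 — 2 left.
Only 2 left; Barley takes them to reach 4.
Total = 18×4 + 22×5 + 21×6 + 23×11 = 561.

561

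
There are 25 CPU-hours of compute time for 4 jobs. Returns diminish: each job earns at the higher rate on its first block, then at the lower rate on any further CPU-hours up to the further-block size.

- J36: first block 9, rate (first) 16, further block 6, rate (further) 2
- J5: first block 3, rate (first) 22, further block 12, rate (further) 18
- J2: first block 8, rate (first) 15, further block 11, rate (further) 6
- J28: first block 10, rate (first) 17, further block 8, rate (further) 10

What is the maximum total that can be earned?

452

Rank every tier by rate: J5/tier1 22 > J5/tier2 18 > J28/tier1 17 > J36/tier1 16 > J2/tier1 15 > J28/tier2 10 > J2/tier2 6 > J36/tier2 2.
Fill J5 tier1 block (3 at 22) → 22 left.
J5 tier2 at 18: fill all 12 → 10 left.
J28/tier1 (17): +10 → 0 left.
Total = 22×3 + 18×12 + 17×10 = 452.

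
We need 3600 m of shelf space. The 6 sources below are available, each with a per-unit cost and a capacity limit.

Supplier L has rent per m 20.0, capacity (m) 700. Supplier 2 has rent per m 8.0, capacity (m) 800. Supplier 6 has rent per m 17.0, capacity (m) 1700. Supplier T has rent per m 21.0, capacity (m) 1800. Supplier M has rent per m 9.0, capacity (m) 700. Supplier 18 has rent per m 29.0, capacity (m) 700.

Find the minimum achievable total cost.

Fill from the cheapest source first.
Supplier 2 at 8.0: take all 800 m → 2800 still needed.
Take 700 from Supplier M at 9.0 → need 2100 more.
Supplier 6 at 17.0: take all 1700 m → 400 still needed.
Supplier L at 20.0: take 400 of its 700 → requirement met.
Supplier T, Supplier 18: unused.
Cost = 800×8.0 + 700×9.0 + 1700×17.0 + 400×20.0 = 49600.

49600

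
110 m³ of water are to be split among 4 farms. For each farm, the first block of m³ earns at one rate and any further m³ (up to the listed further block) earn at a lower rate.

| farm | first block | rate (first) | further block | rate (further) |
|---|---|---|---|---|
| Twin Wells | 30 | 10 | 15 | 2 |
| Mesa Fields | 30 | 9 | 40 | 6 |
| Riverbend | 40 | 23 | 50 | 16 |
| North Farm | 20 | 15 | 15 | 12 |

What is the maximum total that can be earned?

Rank every tier by rate: Riverbend/T1 23 > Riverbend/T2 16 > North Farm/T1 15 > North Farm/T2 12 > Twin Wells/T1 10 > Mesa Fields/T1 9 > Mesa Fields/T2 6 > Twin Wells/T2 2.
Riverbend T1 at 23: fill all 40 ; 70 left.
Fill Riverbend T2 block (50 at 16) ; 20 left.
Fill North Farm T1 block (20 at 15) ; 0 left.
Total = 23×40 + 16×50 + 15×20 = 2020.

2020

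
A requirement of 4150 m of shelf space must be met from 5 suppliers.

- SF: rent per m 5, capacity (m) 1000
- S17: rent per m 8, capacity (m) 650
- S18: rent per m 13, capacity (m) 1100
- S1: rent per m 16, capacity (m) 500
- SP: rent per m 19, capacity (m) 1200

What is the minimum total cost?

Use suppliers in increasing cost order.
SF at 5: take all 1000 m — 3150 still needed.
Take 650 from S17 at 8 — need 2500 more.
S18 at 13: take all 1100 m — 1400 still needed.
Take 500 from S1 at 16 — need 900 more.
Take 900 from SP at 19 to finish.
Cost = 1000×5 + 650×8 + 1100×13 + 500×16 + 900×19 = 49600.

49600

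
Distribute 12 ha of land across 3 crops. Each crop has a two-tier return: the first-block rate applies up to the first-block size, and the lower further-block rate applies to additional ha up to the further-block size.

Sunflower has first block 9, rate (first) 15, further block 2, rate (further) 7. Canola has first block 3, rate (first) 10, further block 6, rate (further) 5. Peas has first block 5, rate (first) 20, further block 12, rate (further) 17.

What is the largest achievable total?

219

Treat each block as its own option and order by rate: Peas/first 20 > Peas/second 17 > Sunflower/first 15 > Canola/first 10 > Sunflower/second 7 > Canola/second 5.
Fill Peas first block (5 at 20) ; 7 left.
Peas second at 17: only 7 left, fill 7.
Total = 20×5 + 17×7 = 219.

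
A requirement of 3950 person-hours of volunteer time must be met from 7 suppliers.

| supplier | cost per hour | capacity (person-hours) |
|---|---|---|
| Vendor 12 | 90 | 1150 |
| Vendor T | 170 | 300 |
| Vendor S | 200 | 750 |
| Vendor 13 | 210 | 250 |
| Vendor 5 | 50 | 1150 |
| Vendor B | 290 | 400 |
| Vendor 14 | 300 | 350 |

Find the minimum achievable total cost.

516000

Fill from the cheapest supplier first.
Take 1150 from Vendor 5 at 50 → need 2800 more.
Take 1150 from Vendor 12 at 90 → need 1650 more.
Take 300 from Vendor T at 170 → need 1350 more.
Vendor S at 200: take all 750 person-hours → 600 still needed.
Vendor 13 at 210: take all 250 person-hours → 350 still needed.
Vendor B (290): take the remaining 350 → done.
Vendor 14: unused.
Cost = 1150×50 + 1150×90 + 300×170 + 750×200 + 250×210 + 350×290 = 516000.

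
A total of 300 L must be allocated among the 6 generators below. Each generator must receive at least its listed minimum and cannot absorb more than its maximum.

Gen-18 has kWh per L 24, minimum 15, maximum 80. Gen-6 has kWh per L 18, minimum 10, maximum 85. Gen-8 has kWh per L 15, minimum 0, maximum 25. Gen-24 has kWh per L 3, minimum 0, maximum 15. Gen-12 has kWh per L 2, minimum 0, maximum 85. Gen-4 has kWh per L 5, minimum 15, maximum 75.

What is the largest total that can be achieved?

Meeting every minimum uses 15+10+0+0+0+15 = 40 L, leaving 260.
Highest kWh per L first: Gen-18 24 > Gen-6 18 > Gen-8 15 > Gen-4 5 > Gen-24 3 > Gen-12 2.
Give Gen-18 65 more to hit its cap of 80 → 195 left.
Gen-6 takes 75 more to reach its cap of 85 → 120 left.
Gen-8 takes 25 more to reach its cap of 25 → 95 left.
Give Gen-4 60 more to hit its cap of 75 → 35 left.
Gen-24: +15 to 15 (cap) → 20 left.
Only 20 left; Gen-12 takes them to reach 20.
Total = 24×80 + 18×85 + 15×25 + 3×15 + 2×20 + 5×75 = 4285.

4285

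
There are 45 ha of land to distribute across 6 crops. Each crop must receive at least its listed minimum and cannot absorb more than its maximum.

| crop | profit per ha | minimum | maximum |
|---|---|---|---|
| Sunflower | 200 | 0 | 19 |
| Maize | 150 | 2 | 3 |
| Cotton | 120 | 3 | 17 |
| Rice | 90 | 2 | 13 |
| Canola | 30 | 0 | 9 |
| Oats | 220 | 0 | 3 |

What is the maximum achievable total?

Meeting every minimum uses 0+2+3+2+0+0 = 7 ha, leaving 38.
Highest profit per ha first: Oats 220 > Sunflower 200 > Maize 150 > Cotton 120 > Rice 90 > Canola 30.
Oats takes 3 more to reach its cap of 3 → 35 left.
Give Sunflower 19 more to hit its cap of 19 → 16 left.
Maize takes 1 more to reach its cap of 3 → 15 left.
Cotton takes 14 more to reach its cap of 17 → 1 left.
Rice: +1 (room for 11) → 3. Pool exhausted.
Total = 200×19 + 150×3 + 120×17 + 90×3 + 220×3 = 7220.

7220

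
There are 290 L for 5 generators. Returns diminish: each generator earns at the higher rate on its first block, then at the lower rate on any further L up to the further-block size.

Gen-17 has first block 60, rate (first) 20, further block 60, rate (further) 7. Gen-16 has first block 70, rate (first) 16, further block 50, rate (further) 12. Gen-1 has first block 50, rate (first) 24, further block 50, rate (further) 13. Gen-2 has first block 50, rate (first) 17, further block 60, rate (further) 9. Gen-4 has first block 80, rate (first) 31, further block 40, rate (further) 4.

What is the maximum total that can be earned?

Order all 10 blocks by rate: Gen-4/first 31 > Gen-1/first 24 > Gen-17/first 20 > Gen-2/first 17 > Gen-16/first 16 > Gen-1/second 13 > Gen-16/second 12 > Gen-2/second 9 > Gen-17/second 7 > Gen-4/second 4.
Fill Gen-4 first block (80 at 31) ; 210 left.
Fill Gen-1 first block (50 at 24) ; 160 left.
Fill Gen-17 first block (60 at 20) ; 100 left.
Gen-2 first at 17: fill all 50 ; 50 left.
Gen-16 first at 16: only 50 left, fill 50.
Total = 31×80 + 24×50 + 20×60 + 17×50 + 16×50 = 6530.

6530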